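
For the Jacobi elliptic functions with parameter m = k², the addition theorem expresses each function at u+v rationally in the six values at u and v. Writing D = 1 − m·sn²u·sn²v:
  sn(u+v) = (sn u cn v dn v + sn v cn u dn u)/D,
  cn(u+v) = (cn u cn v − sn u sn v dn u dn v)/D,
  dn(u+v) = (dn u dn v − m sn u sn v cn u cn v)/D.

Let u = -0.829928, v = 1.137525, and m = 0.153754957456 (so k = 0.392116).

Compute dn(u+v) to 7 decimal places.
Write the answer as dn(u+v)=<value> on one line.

dn(u+v)=0.9929603

sn u = -0.7292338837420473, cn u = 0.6842645269210513, dn u = 0.958246248320197
sn v = 0.8950184599870465, cn v = 0.4460290980221084, dn v = 0.9363938031450316
m = k² = 0.153754957456
D = 1 − m·sn²u·sn²v = 0.9345021879142761
dn(u+v) = (dn u·dn v − m·sn u·sn v·cn u·cn v)/D = 0.9279236048109135/0.9345021879142761 = 0.9929603341881463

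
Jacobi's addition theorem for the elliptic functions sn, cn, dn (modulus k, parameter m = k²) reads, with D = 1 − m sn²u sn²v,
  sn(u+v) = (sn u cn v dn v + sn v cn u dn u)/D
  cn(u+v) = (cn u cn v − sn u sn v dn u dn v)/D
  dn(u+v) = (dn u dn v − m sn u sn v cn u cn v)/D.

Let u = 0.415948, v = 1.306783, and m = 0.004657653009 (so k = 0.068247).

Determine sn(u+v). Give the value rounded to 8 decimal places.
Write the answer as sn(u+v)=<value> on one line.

sn(u+v)=0.98880789

sn u = 0.4040079190323016, cn u = 0.9147554871981852, dn u = 0.9996198110801098
sn v = 0.9650291682024059, cn v = 0.2621425271080079, dn v = 0.9978288504908422
m = k² = 0.004657653009
D = 1 − m·sn²u·sn²v = 0.9992920089510788
sn(u+v) = (sn u·cn v·dn v + sn v·cn u·dn u)/D = 0.9881078246807703/0.9992920089510788 = 0.9888078918172795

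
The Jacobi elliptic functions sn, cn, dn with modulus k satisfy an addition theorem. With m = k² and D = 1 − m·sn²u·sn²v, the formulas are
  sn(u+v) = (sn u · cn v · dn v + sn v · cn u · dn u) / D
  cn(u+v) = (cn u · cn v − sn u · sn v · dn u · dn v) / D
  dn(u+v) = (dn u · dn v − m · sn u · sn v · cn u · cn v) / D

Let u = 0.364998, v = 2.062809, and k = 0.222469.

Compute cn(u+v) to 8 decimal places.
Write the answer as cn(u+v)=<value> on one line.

cn(u+v)=-0.73126077

sn u = 0.3565826805652375, cn u = 0.9342637699926664, dn u = 0.9968485213079055
sn v = 0.8956086455661077, cn v = -0.4448428418972729, dn v = 0.9799496753956548
m = k² = 0.049492455961
D = 1 − m·sn²u·sn²v = 0.9949522707669792
cn(u+v) = (cn u·cn v − sn u·sn v·dn u·dn v)/D = -0.727569567949384/0.9949522707669792 = -0.7312607743369661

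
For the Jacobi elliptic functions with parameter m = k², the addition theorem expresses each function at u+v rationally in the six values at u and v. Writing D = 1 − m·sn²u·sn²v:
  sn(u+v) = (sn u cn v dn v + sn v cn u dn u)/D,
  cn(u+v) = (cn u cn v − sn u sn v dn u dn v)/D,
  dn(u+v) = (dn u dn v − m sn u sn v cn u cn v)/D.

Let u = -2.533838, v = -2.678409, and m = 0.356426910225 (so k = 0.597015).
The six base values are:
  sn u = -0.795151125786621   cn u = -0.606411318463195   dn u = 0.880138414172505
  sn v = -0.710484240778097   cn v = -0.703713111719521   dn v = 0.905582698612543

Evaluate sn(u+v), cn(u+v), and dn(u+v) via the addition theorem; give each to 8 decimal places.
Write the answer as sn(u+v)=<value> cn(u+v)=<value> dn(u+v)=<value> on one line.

m = k² = 0.356426910225
D = 1 − m·sn²u·sn²v = 0.8862428401049194
sn(u+v) = (sn u·cn v·dn v + sn v·cn u·dn u)/D = 0.8859301290303734/0.8862428401049194 = 0.9996471496745644
cn(u+v) = (cn u·cn v − sn u·sn v·dn u·dn v)/D = -0.02354098794570196/0.8862428401049194 = -0.02656268336443205
dn(u+v) = (dn u·dn v − m·sn u·sn v·cn u·cn v)/D = 0.7111095561009124/0.8862428401049194 = 0.8023867995556686

sn(u+v)=0.99964715 cn(u+v)=-0.02656268 dn(u+v)=0.80238680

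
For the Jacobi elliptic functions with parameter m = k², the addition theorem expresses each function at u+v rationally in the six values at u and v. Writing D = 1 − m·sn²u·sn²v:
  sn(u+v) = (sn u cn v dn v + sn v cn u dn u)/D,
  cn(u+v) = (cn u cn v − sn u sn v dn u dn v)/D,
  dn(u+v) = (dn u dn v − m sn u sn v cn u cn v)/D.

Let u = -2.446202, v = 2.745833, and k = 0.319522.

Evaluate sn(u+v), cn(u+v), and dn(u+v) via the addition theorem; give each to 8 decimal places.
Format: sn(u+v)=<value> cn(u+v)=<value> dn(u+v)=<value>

sn(u+v)=0.29473827 cn(u+v)=0.95557802 dn(u+v)=0.99555562

sn u = -0.6985616296368424, cn u = -0.7155498931584848, dn u = 0.9747713407859169
sn v = 0.4609792743427175, cn v = -0.8874109017960403, dn v = 0.9890929007675045
m = k² = 0.102094308484
D = 1 − m·sn²u·sn²v = 0.989412978718929
sn(u+v) = (sn u·cn v·dn v + sn v·cn u·dn u)/D = 0.2916178680195177/0.989412978718929 = 0.2947382683387662
cn(u+v) = (cn u·cn v − sn u·sn v·dn u·dn v)/D = 0.9454612956167032/0.989412978718929 = 0.9555780204549838
dn(u+v) = (dn u·dn v − m·sn u·sn v·cn u·cn v)/D = 0.9850156558729162/0.989412978718929 = 0.9955556244555167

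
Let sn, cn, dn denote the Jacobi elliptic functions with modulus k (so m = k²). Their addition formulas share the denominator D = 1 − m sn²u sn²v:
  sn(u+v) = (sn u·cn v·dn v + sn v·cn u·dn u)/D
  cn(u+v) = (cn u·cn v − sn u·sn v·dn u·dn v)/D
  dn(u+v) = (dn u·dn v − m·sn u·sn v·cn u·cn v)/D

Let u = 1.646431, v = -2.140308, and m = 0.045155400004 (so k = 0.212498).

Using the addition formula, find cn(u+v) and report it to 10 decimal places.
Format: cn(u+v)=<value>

cn(u+v)=0.8809103890

sn u = 0.9984253063387707, cn u = -0.05609730530365907, dn u = 0.9772342093225494
sn v = -0.8577671283531333, cn v = -0.5140384747436902, dn v = 0.983247813173429
m = k² = 0.045155400004
D = 1 − m·sn²u·sn²v = 0.9668808141456666
cn(u+v) = (cn u·cn v − sn u·sn v·dn u·dn v)/D = 0.8517353541384799/0.9668808141456666 = 0.880910389033907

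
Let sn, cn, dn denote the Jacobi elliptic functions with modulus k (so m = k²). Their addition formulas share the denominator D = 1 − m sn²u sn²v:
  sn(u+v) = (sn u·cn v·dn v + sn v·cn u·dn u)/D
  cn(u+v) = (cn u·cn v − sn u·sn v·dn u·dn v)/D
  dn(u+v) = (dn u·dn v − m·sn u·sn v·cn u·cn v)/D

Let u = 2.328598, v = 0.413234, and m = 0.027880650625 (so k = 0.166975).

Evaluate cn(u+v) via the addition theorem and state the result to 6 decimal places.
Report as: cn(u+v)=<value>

sn u = 0.7398782306635048, cn u = -0.6727408147200834, dn u = 0.9923394479293197
sn v = 0.4012830384250592, cn v = 0.9159541053308034, dn v = 0.9977526910243663
m = k² = 0.027880650625
D = 1 − m·sn²u·sn²v = 0.997542321844719
cn(u+v) = (cn u·cn v − sn u·sn v·dn u·dn v)/D = -0.910163757126052/0.997542321844719 = -0.9124061578088427

cn(u+v)=-0.912406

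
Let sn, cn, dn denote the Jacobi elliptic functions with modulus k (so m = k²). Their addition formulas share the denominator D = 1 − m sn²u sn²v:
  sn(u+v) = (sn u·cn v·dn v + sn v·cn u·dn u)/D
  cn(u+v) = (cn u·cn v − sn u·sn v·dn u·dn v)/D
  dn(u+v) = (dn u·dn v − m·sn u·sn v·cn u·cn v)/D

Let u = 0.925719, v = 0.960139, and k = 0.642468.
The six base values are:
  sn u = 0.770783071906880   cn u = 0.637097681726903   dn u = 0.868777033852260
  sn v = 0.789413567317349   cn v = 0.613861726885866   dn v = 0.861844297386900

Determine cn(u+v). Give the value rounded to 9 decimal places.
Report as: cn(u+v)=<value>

cn(u+v)=-0.076134611

m = k² = 0.412765131024
D = 1 − m·sn²u·sn²v = 0.8471812965040302
cn(u+v) = (cn u·cn v − sn u·sn v·dn u·dn v)/D = -0.06449981835125688/0.8471812965040302 = -0.07613461087658708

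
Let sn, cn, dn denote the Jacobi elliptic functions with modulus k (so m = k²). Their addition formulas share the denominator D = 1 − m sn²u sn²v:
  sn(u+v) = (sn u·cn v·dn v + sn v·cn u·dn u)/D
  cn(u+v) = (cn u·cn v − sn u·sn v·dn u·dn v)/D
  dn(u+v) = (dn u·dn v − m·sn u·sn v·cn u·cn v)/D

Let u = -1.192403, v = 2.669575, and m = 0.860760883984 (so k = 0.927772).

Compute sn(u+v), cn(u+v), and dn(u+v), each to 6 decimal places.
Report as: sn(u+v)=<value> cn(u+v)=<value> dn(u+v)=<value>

sn(u+v)=0.921494 cn(u+v)=0.388392 dn(u+v)=0.518732

sn u = -0.8471262116317764, cn u = 0.5313917402128065, dn u = 0.6183027967250354
sn v = 0.9957123112447202, cn v = -0.09250401740301606, dn v = 0.382889855020741
m = k² = 0.860760883984
D = 1 − m·sn²u·sn²v = 0.3875840172920957
sn(u+v) = (sn u·cn v·dn v + sn v·cn u·dn u)/D = 0.3571564678905968/0.3875840172920957 = 0.921494313377304
cn(u+v) = (cn u·cn v − sn u·sn v·dn u·dn v)/D = 0.1505344741386258/0.3875840172920957 = 0.3883918516309155
dn(u+v) = (dn u·dn v − m·sn u·sn v·cn u·cn v)/D = 0.2010524134051782/0.3875840172920957 = 0.5187324668593306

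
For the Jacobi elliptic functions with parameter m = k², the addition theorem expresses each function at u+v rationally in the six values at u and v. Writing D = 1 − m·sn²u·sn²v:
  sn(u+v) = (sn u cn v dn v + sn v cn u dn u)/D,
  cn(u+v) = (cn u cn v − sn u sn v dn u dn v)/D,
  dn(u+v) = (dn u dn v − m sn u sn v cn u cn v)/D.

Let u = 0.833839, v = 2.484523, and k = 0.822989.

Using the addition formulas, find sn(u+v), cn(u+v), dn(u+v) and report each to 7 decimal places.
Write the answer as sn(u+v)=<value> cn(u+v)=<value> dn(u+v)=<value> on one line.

sn u = 0.7015413400284064, cn u = 0.7126287590542132, dn u = 0.8164891302544219
sn v = 0.9673685085468213, cn v = -0.2533735753228789, dn v = 0.6051208349603362
m = k² = 0.677310894121
D = 1 − m·sn²u·sn²v = 0.6880546704699638
sn(u+v) = (sn u·cn v·dn v + sn v·cn u·dn u)/D = 0.4553054223508626/0.6880546704699638 = 0.6617285542729827
cn(u+v) = (cn u·cn v − sn u·sn v·dn u·dn v)/D = -0.5158645189712441/0.6880546704699638 = -0.7497435031127567
dn(u+v) = (dn u·dn v − m·sn u·sn v·cn u·cn v)/D = 0.5770707327207102/0.6880546704699638 = 0.8386989544399895

sn(u+v)=0.6617286 cn(u+v)=-0.7497435 dn(u+v)=0.8386990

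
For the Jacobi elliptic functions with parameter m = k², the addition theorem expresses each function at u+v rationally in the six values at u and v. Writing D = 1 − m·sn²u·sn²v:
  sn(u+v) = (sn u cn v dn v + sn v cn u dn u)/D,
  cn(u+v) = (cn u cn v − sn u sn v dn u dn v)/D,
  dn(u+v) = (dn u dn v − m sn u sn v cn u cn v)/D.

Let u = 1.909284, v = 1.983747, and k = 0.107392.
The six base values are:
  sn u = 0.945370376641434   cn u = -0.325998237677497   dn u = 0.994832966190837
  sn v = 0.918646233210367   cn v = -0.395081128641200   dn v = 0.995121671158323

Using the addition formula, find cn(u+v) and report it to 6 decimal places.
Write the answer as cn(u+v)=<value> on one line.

m = k² = 0.011533041664
D = 1 − m·sn²u·sn²v = 0.9913014986114749
cn(u+v) = (cn u·cn v − sn u·sn v·dn u·dn v)/D = -0.7309630696204984/0.9913014986114749 = -0.7373771457466423

cn(u+v)=-0.737377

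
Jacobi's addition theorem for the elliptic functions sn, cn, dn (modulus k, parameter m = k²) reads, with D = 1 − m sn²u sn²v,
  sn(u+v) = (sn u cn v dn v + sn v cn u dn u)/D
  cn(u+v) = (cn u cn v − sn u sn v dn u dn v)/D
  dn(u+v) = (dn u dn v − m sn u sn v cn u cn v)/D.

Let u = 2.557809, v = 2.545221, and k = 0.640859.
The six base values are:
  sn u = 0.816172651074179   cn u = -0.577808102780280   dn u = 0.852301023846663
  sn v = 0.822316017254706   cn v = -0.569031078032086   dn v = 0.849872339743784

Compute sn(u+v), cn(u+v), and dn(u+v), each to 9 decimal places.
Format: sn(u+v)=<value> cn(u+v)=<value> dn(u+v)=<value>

sn(u+v)=-0.981184110 cn(u+v)=-0.193074448 dn(u+v)=0.777566538

m = k² = 0.410700257881
D = 1 − m·sn²u·sn²v = 0.815002205518849
sn(u+v) = (sn u·cn v·dn v + sn v·cn u·dn u)/D = -0.7996672136168014/0.815002205518849 = -0.9811841099346658
cn(u+v) = (cn u·cn v − sn u·sn v·dn u·dn v)/D = -0.157356100825259/0.815002205518849 = -0.1930744478477608
dn(u+v) = (dn u·dn v − m·sn u·sn v·cn u·cn v)/D = 0.6337184431578875/0.815002205518849 = 0.7775665376935365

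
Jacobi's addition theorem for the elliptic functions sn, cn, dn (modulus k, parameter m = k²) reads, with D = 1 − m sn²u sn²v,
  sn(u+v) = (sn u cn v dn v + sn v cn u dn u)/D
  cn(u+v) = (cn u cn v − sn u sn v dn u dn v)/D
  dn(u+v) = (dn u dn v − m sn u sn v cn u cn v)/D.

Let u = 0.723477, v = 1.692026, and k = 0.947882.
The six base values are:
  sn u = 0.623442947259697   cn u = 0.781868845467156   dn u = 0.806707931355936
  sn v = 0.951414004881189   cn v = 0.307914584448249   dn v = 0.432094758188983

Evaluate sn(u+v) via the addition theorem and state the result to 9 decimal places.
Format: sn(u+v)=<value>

sn(u+v)=0.998764050

m = k² = 0.898480285924
D = 1 − m·sn²u·sn²v = 0.6838879399328868
sn(u+v) = (sn u·cn v·dn v + sn v·cn u·dn u)/D = 0.6830426886350252/0.6838879399328868 = 0.9987640500021912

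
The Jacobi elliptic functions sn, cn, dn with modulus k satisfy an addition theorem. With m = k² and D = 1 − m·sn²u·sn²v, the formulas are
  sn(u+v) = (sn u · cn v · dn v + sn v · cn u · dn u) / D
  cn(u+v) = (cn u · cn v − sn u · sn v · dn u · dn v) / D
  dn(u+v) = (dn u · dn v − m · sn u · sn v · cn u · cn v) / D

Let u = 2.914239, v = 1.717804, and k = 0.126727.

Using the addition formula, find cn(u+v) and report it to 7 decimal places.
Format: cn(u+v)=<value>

cn(u+v)=-0.0984798

sn u = 0.2377468750952343, cn u = -0.9713271453956443, dn u = 0.999546020190136
sn v = 0.9902833002071432, cn v = -0.1390646803859599, dn v = 0.9920941721443563
m = k² = 0.016059732529
D = 1 − m·sn²u·sn²v = 0.9991098015099869
cn(u+v) = (cn u·cn v − sn u·sn v·dn u·dn v)/D = -0.09839210002973868/0.9991098015099869 = -0.09847976656923546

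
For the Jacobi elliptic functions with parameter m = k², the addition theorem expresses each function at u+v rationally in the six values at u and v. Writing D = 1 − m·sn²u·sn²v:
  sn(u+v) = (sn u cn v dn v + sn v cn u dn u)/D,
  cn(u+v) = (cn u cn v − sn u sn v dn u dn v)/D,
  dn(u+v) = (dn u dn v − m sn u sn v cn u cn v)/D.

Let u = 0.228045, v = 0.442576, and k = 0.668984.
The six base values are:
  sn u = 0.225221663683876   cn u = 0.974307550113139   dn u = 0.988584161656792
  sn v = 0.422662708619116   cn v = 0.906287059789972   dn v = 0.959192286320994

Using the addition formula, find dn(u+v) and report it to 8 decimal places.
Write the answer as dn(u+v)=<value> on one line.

dn(u+v)=0.91433219

m = k² = 0.447539592256
D = 1 − m·sn²u·sn²v = 0.9959445444089535
dn(u+v) = (dn u·dn v − m·sn u·sn v·cn u·cn v)/D = 0.9106241549093883/0.9959445444089535 = 0.9143321884952953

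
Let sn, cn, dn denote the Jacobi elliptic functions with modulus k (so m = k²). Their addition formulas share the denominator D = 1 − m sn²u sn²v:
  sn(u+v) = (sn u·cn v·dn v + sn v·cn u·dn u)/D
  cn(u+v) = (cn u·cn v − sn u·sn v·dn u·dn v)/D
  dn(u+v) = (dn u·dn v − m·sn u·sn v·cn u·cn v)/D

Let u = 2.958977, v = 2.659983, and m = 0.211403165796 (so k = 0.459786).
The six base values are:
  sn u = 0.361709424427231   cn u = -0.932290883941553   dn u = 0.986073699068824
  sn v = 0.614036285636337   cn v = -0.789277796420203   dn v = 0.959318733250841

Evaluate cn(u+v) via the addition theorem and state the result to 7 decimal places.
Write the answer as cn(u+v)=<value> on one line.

cn(u+v)=0.5312768

m = k² = 0.211403165796
D = 1 − m·sn²u·sn²v = 0.9895715633408091
cn(u+v) = (cn u·cn v − sn u·sn v·dn u·dn v)/D = 0.5257364419197486/0.9895715633408091 = 0.5312768286760931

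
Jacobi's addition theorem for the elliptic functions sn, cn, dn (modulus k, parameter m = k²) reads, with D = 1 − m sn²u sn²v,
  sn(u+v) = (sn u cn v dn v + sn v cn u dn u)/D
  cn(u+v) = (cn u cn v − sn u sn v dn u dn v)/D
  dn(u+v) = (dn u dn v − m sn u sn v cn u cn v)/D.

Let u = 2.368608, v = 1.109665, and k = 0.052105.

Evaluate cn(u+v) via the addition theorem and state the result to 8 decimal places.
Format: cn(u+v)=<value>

cn(u+v)=-0.94456531

sn u = 0.6996685084999475, cn u = -0.7144676187298196, dn u = 0.9993352507875406
sn v = 0.895334790191318, cn v = 0.4453937735005605, dn v = 0.9989112298310703
m = k² = 0.002714931025
D = 1 − m·sn²u·sn²v = 0.9989345958717509
cn(u+v) = (cn u·cn v − sn u·sn v·dn u·dn v)/D = -0.9435589690033097/0.9989345958717509 = -0.9445653127869538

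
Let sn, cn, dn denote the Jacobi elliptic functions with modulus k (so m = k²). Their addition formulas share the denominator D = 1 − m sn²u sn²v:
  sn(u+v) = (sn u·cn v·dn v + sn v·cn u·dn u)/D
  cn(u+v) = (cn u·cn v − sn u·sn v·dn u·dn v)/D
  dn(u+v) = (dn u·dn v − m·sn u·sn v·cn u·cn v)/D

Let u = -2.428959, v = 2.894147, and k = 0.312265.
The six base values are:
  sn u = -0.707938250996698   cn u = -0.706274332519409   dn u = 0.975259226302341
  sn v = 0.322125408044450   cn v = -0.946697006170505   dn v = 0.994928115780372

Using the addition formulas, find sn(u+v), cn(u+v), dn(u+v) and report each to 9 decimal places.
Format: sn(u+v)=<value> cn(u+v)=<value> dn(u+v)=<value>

sn(u+v)=0.447191344 cn(u+v)=0.894438316 dn(u+v)=0.990202027

m = k² = 0.097509430225
D = 1 − m·sn²u·sn²v = 0.9949290732256907
sn(u+v) = (sn u·cn v·dn v + sn v·cn u·dn u)/D = 0.4449236694788743/0.9949290732256907 = 0.447191344038599
cn(u+v) = (cn u·cn v − sn u·sn v·dn u·dn v)/D = 0.8899026851780959/0.9949290732256907 = 0.8944383163846188
dn(u+v) = (dn u·dn v − m·sn u·sn v·cn u·cn v)/D = 0.9851807851774757/0.9949290732256907 = 0.9902020271489204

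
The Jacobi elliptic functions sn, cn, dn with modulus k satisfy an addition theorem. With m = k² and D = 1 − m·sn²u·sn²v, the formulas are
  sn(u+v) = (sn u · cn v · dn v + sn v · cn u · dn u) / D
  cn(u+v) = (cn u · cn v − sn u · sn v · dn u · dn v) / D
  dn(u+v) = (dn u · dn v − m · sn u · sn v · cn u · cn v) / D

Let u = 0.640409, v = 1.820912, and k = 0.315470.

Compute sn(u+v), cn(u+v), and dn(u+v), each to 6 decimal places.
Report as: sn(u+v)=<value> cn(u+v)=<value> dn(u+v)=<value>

sn(u+v)=0.686446 cn(u+v)=-0.727181 dn(u+v)=0.976271

sn u = 0.5943054019113283, cn u = 0.8042394477138103, dn u = 0.9822673657729936
sn v = 0.9804289192514727, cn v = -0.1968733966166817, dn v = 0.950965845518133
m = k² = 0.0995213209
D = 1 − m·sn²u·sn²v = 0.9662115932984321
sn(u+v) = (sn u·cn v·dn v + sn v·cn u·dn u)/D = 0.6632516536284028/0.9662115932984321 = 0.6864455552268926
cn(u+v) = (cn u·cn v − sn u·sn v·dn u·dn v)/D = -0.7026109072477341/0.9662115932984321 = -0.7271812014272942
dn(u+v) = (dn u·dn v − m·sn u·sn v·cn u·cn v)/D = 0.9432842305877709/0.9662115932984321 = 0.9762708677170884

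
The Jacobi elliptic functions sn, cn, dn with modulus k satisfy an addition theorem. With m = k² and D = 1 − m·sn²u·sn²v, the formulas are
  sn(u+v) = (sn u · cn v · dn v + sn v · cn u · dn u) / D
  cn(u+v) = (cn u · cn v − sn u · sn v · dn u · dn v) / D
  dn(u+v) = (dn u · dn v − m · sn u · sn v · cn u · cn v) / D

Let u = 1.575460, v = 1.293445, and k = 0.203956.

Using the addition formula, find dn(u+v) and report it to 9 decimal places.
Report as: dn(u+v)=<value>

dn(u+v)=0.998111300

sn u = 0.9999302405819113, cn u = 0.01181160318504795, dn u = 0.9789830200637203
sn v = 0.958794337111526, cn v = 0.2841010720199228, dn v = 0.9806933623223818
m = k² = 0.041598049936
D = 1 − m·sn²u·sn²v = 0.9617648059912
dn(u+v) = (dn u·dn v − m·sn u·sn v·cn u·cn v)/D = 0.9599483207189924/0.9617648059912 = 0.9981112999135631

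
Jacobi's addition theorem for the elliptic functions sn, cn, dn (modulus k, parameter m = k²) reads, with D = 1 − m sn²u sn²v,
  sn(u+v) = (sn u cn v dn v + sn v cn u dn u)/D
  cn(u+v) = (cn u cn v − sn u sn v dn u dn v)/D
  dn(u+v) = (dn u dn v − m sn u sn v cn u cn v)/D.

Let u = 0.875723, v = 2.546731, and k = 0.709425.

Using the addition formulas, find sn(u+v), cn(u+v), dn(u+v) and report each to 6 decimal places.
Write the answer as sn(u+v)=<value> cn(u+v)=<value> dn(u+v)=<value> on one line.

sn u = 0.7364621749140418, cn u = 0.676478724662409, dn u = 0.8526609289654742
sn v = 0.8752260053322542, cn v = -0.4837142127229104, dn v = 0.7838840717985147
m = k² = 0.503283830625
D = 1 − m·sn²u·sn²v = 0.7908998730332347
sn(u+v) = (sn u·cn v·dn v + sn v·cn u·dn u)/D = 0.2255877835917589/0.7908998730332347 = 0.2852292575627704
cn(u+v) = (cn u·cn v − sn u·sn v·dn u·dn v)/D = -0.7580453555415695/0.7908998730332347 = -0.9584593213226062
dn(u+v) = (dn u·dn v − m·sn u·sn v·cn u·cn v)/D = 0.774538941222037/0.7908998730332347 = 0.9793135232801963

sn(u+v)=0.285229 cn(u+v)=-0.958459 dn(u+v)=0.979314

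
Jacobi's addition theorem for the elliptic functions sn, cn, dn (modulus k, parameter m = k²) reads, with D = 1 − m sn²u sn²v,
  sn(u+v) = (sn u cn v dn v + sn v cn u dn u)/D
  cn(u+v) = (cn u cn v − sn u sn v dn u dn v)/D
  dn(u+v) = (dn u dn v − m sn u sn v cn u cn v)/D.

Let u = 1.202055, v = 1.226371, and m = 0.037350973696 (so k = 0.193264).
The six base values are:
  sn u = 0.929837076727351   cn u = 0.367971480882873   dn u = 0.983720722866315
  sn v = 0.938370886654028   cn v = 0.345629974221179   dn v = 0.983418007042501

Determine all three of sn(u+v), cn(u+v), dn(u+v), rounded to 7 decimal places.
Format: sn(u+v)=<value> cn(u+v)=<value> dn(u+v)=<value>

sn(u+v)=0.6749148 cn(u+v)=-0.7378957 dn(u+v)=0.9914566

m = k² = 0.037350973696
D = 1 − m·sn²u·sn²v = 0.9715642493675305
sn(u+v) = (sn u·cn v·dn v + sn v·cn u·dn u)/D = 0.6557230437192416/0.9715642493675305 = 0.6749147512849558
cn(u+v) = (cn u·cn v − sn u·sn v·dn u·dn v)/D = -0.7169130913748657/0.9715642493675305 = -0.7378957097706737
dn(u+v) = (dn u·dn v − m·sn u·sn v·cn u·cn v)/D = 0.9632638222550864/0.9715642493675305 = 0.9914566359169273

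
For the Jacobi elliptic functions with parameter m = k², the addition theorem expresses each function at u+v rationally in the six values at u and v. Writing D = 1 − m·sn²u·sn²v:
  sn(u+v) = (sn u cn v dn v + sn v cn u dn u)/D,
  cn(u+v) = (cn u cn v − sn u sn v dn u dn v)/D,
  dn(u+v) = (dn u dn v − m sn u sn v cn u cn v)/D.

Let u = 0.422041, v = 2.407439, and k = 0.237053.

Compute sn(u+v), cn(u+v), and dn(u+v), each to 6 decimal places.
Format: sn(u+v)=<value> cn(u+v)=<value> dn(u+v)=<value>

sn(u+v)=0.349729 cn(u+v)=-0.936851 dn(u+v)=0.996558

sn u = 0.4090036097418614, cn u = 0.9125327650107294, dn u = 0.9952887142326254
sn v = 0.7002970359323396, cn v = -0.7138515682299643, dn v = 0.9861244878521203
m = k² = 0.056194124809
D = 1 − m·sn²u·sn²v = 0.9953899061142826
sn(u+v) = (sn u·cn v·dn v + sn v·cn u·dn u)/D = 0.34811660714727/0.9953899061142826 = 0.3497288901654806
cn(u+v) = (cn u·cn v − sn u·sn v·dn u·dn v)/D = -0.9325319796245454/0.9953899061142826 = -0.9368509504631039
dn(u+v) = (dn u·dn v − m·sn u·sn v·cn u·cn v)/D = 0.9919632909055567/0.9953899061142826 = 0.996557514610428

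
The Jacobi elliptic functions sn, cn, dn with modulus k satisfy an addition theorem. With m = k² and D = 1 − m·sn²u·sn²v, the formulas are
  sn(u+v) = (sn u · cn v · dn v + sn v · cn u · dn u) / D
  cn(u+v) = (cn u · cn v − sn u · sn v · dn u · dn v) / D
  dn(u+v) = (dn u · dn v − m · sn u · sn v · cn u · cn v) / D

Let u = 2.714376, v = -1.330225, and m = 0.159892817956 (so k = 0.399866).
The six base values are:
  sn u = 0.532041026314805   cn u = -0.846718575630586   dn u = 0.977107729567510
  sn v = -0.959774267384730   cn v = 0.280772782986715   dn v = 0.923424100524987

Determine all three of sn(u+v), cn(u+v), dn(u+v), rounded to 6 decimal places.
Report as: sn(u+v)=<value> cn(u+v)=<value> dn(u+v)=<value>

m = k² = 0.159892817956
D = 1 − m·sn²u·sn²v = 0.9583075510779643
sn(u+v) = (sn u·cn v·dn v + sn v·cn u·dn u)/D = 0.9319986274898256/0.9583075510779643 = 0.9725464715805018
cn(u+v) = (cn u·cn v − sn u·sn v·dn u·dn v)/D = 0.2230065488054696/0.9583075510779643 = 0.2327087463253503
dn(u+v) = (dn u·dn v − m·sn u·sn v·cn u·cn v)/D = 0.8828743015921098/0.9583075510779643 = 0.9212849263255805

sn(u+v)=0.972546 cn(u+v)=0.232709 dn(u+v)=0.921285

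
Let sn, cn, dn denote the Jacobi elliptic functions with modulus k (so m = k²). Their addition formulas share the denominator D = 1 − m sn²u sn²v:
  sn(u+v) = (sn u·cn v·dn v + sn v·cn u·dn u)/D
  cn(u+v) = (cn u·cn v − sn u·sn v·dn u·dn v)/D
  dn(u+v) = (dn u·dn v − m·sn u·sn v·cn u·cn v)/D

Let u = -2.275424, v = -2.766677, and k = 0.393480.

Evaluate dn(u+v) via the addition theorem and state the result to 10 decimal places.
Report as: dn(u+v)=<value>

dn(u+v)=0.9205210686

sn u = -0.8297201865030076, cn u = -0.5581795518553276, dn u = 0.9452046975611834
sn v = -0.4839690106975203, cn v = -0.8750851368206773, dn v = 0.981700364297435
m = k² = 0.1548265104
D = 1 − m·sn²u·sn²v = 0.9750343000888536
dn(u+v) = (dn u·dn v − m·sn u·sn v·cn u·cn v)/D = 0.8975396158675781/0.9750343000888536 = 0.9205210686288538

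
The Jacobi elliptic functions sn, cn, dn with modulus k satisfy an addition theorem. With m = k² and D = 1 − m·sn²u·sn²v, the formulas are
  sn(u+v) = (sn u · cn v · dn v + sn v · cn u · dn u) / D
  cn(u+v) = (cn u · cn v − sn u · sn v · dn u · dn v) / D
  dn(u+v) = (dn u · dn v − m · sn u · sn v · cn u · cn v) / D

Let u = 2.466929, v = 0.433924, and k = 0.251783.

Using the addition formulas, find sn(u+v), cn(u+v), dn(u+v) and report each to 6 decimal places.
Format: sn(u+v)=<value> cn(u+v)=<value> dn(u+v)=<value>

sn(u+v)=0.287991 cn(u+v)=-0.957633 dn(u+v)=0.997368

sn u = 0.661391835980224, cn u = -0.7500405584358145, dn u = 0.986036857722053
sn v = 0.4196803156344344, cn v = 0.9076719851735987, dn v = 0.9944014258897699
m = k² = 0.063394679089
D = 1 − m·sn²u·sn²v = 0.9951156399872746
sn(u+v) = (sn u·cn v·dn v + sn v·cn u·dn u)/D = 0.2865838877741044/0.9951156399872746 = 0.2879905372382341
cn(u+v) = (cn u·cn v − sn u·sn v·dn u·dn v)/D = -0.9529558290999445/0.9951156399872746 = -0.9576332546759398
dn(u+v) = (dn u·dn v − m·sn u·sn v·cn u·cn v)/D = 0.9924961014368975/0.9951156399872746 = 0.9973676038792732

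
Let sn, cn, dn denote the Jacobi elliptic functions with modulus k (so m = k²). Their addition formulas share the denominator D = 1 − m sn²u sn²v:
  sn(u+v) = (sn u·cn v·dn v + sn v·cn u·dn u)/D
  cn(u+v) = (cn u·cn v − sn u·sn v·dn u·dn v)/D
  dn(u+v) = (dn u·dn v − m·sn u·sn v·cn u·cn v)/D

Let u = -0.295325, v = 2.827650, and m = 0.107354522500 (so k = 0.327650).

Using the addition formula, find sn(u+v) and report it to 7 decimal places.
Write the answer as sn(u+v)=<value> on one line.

sn(u+v)=0.6392751

sn u = -0.2906176720200111, cn u = 0.9568392595988468, dn u = 0.9954561687823442
sn v = 0.3918347633142732, cn v = -0.9200356070601004, dn v = 0.9917244471249817
m = k² = 0.1073545225
D = 1 − m·sn²u·sn²v = 0.9986079003924038
sn(u+v) = (sn u·cn v·dn v + sn v·cn u·dn u)/D = 0.6383851990117291/0.9986079003924038 = 0.6392751336744633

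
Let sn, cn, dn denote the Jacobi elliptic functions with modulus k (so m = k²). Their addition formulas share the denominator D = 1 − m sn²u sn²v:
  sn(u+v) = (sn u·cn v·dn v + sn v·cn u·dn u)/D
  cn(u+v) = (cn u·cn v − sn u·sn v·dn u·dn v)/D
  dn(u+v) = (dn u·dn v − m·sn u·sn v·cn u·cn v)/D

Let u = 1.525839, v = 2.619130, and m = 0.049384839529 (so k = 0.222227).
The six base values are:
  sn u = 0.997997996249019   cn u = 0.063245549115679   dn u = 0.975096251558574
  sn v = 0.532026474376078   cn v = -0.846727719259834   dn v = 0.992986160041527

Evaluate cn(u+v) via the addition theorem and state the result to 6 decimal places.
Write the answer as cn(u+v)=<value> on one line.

cn(u+v)=-0.575674

m = k² = 0.049384839529
D = 1 − m·sn²u·sn²v = 0.9860774279706527
cn(u+v) = (cn u·cn v − sn u·sn v·dn u·dn v)/D = -0.5676588524385387/0.9860774279706527 = -0.5756737111473899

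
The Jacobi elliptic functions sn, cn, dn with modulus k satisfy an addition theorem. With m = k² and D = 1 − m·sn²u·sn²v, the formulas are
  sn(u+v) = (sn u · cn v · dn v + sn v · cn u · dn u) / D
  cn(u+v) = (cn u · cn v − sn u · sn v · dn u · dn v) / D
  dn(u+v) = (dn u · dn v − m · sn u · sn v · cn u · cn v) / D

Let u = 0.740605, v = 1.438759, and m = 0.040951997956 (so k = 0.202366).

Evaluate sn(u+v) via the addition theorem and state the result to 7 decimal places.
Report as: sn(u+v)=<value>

sn u = 0.6729004297791264, cn u = 0.7397330678042363, dn u = 0.9906851874135808
sn v = 0.9894408151660431, cn v = 0.1449374806030383, dn v = 0.9797490880198716
m = k² = 0.040951997956
D = 1 − m·sn²u·sn²v = 0.9818466680592383
sn(u+v) = (sn u·cn v·dn v + sn v·cn u·dn u)/D = 0.8206578245827071/0.9818466680592383 = 0.8358309411029074

sn(u+v)=0.8358309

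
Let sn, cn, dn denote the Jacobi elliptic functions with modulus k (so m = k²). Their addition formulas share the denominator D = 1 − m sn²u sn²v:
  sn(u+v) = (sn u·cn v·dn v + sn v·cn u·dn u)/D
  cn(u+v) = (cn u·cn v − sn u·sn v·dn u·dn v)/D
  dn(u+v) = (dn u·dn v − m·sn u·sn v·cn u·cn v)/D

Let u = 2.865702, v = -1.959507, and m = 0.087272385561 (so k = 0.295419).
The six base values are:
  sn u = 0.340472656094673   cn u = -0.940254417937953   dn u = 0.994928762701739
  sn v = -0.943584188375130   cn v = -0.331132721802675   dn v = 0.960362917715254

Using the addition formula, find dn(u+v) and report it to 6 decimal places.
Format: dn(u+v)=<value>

dn(u+v)=0.972986

m = k² = 0.087272385561
D = 1 − m·sn²u·sn²v = 0.9909925339362299
dn(u+v) = (dn u·dn v − m·sn u·sn v·cn u·cn v)/D = 0.9642221463171202/0.9909925339362299 = 0.9729862872803113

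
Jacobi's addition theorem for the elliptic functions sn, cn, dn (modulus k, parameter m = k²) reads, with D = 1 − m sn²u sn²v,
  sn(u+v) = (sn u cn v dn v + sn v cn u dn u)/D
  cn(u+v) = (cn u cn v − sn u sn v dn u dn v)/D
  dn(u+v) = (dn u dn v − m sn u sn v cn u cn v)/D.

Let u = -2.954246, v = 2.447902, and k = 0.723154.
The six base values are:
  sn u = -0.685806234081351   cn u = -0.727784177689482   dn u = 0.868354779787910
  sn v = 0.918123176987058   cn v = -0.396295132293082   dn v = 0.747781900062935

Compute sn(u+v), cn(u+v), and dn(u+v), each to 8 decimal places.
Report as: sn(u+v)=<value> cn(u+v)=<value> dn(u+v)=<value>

sn(u+v)=-0.47560563 cn(u+v)=0.87965862 dn(u+v)=0.93899305

m = k² = 0.522951707716
D = 1 − m·sn²u·sn²v = 0.7926679965262005
sn(u+v) = (sn u·cn v·dn v + sn v·cn u·dn u)/D = -0.3769973595373467/0.7926679965262005 = -0.4756056270588762
cn(u+v) = (cn u·cn v − sn u·sn v·dn u·dn v)/D = 0.6972772358386076/0.7926679965262005 = 0.8796586198690565
dn(u+v) = (dn u·dn v − m·sn u·sn v·cn u·cn v)/D = 0.7443097410328749/0.7926679965262005 = 0.9389930516871483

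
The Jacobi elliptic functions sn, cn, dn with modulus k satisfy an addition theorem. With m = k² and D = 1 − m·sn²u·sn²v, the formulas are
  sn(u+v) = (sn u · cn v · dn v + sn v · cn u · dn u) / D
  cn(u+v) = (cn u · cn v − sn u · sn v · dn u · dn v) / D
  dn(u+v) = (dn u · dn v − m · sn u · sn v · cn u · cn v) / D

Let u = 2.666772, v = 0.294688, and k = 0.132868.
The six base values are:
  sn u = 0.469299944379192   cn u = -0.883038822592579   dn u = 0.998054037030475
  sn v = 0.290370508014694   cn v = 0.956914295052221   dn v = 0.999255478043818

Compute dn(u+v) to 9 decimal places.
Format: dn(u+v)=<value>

dn(u+v)=0.999671494

m = k² = 0.017653905424
D = 1 − m·sn²u·sn²v = 0.9996721714219922
dn(u+v) = (dn u·dn v − m·sn u·sn v·cn u·cn v)/D = 0.9993437732048474/0.9996721714219922 = 0.9996714940892296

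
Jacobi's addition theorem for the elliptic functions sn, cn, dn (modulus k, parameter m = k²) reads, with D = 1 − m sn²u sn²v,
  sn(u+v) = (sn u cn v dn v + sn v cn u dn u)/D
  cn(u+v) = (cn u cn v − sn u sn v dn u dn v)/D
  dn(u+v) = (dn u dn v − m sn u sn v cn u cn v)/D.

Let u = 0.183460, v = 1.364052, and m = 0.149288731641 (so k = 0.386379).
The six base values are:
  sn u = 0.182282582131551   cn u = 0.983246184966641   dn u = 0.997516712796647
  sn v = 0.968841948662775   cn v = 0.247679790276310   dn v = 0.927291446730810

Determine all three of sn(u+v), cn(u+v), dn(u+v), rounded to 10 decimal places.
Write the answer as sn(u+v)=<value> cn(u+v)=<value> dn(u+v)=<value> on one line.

m = k² = 0.149288731641
D = 1 − m·sn²u·sn²v = 0.9953438898999846
sn(u+v) = (sn u·cn v·dn v + sn v·cn u·dn u)/D = 0.9921096321746657/0.9953438898999846 = 0.9967506127699806
cn(u+v) = (cn u·cn v − sn u·sn v·dn u·dn v)/D = 0.08017441554188085/0.9953438898999846 = 0.08054946270874987
dn(u+v) = (dn u·dn v − m·sn u·sn v·cn u·cn v)/D = 0.9185680808335861/0.9953438898999846 = 0.9228650420769517

sn(u+v)=0.9967506128 cn(u+v)=0.0805494627 dn(u+v)=0.9228650421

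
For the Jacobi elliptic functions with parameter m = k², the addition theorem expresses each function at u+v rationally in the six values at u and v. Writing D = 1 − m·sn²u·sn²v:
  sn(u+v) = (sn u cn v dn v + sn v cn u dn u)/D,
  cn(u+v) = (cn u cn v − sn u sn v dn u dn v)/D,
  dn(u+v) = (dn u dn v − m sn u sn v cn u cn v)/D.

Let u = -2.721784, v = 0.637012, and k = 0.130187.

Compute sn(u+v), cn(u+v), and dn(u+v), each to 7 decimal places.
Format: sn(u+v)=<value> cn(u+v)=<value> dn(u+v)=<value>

sn(u+v)=-0.8760023 cn(u+v)=-0.4823069 dn(u+v)=0.9934757

sn u = -0.4196205986461204, cn u = -0.9076995941344645, dn u = 0.9985067132030744
sn v = 0.5942549738771462, cn v = 0.8042767098594067, dn v = 0.9970028933628753
m = k² = 0.016948654969
D = 1 − m·sn²u·sn²v = 0.9989461119318839
sn(u+v) = (sn u·cn v·dn v + sn v·cn u·dn u)/D = -0.8750790899671432/0.9989461119318839 = -0.8760022983370029
cn(u+v) = (cn u·cn v − sn u·sn v·dn u·dn v)/D = -0.4817986310131073/0.9989461119318839 = -0.4823069285302551
dn(u+v) = (dn u·dn v − m·sn u·sn v·cn u·cn v)/D = 0.9924286748462992/0.9989461119318839 = 0.9934756870188118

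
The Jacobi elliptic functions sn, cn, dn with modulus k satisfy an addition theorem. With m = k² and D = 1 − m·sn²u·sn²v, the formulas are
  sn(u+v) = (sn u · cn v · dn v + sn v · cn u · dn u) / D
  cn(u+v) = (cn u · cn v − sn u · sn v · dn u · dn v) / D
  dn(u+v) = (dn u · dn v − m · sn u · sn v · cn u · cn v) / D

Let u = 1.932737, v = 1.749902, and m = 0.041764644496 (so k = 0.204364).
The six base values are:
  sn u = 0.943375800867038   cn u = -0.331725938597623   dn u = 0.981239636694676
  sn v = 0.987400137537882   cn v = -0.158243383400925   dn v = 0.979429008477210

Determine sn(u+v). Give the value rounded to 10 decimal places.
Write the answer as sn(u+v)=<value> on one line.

m = k² = 0.041764644496
D = 1 − m·sn²u·sn²v = 0.9637619667500747
sn(u+v) = (sn u·cn v·dn v + sn v·cn u·dn u)/D = -0.4676134306448863/0.9637619667500747 = -0.4851959786520078

sn(u+v)=-0.4851959787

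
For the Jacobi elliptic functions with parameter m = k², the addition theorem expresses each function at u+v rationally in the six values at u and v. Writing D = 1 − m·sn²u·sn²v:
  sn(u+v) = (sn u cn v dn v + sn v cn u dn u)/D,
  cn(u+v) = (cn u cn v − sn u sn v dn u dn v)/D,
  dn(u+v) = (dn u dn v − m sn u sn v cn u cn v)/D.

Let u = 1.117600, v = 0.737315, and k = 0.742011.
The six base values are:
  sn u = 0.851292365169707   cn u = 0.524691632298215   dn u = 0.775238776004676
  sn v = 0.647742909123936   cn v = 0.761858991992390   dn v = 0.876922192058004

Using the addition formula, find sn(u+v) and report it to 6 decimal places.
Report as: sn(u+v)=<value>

m = k² = 0.550580324121
D = 1 − m·sn²u·sn²v = 0.8325891895501359
sn(u+v) = (sn u·cn v·dn v + sn v·cn u·dn u)/D = 0.8322175633206847/0.8325891895501359 = 0.9995536499463174

sn(u+v)=0.999554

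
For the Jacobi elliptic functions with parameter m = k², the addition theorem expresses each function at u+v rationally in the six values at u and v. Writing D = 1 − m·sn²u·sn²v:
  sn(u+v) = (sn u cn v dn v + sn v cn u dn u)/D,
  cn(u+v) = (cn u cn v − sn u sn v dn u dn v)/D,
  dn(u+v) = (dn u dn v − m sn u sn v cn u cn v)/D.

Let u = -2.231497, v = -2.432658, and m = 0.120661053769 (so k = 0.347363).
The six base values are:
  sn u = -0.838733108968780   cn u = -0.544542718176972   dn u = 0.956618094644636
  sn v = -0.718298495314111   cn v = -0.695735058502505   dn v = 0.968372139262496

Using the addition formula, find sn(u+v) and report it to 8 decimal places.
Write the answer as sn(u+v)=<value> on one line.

m = k² = 0.120661053769
D = 1 − m·sn²u·sn²v = 0.956204992866784
sn(u+v) = (sn u·cn v·dn v + sn v·cn u·dn u)/D = 0.9392556661683292/0.956204992866784 = 0.9822743796310462

sn(u+v)=0.98227438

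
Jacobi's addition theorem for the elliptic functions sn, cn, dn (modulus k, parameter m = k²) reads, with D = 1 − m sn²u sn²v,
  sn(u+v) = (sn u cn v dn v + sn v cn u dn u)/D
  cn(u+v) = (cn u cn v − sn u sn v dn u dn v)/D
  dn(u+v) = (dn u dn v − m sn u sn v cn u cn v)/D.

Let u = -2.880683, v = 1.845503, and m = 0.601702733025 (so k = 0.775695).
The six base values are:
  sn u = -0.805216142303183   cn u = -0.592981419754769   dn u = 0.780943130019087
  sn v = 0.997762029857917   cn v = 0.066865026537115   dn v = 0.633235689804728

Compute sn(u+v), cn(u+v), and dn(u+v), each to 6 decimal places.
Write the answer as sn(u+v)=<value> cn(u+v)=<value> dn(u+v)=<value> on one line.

m = k² = 0.601702733025
D = 1 − m·sn²u·sn²v = 0.6116164072246125
sn(u+v) = (sn u·cn v·dn v + sn v·cn u·dn u)/D = -0.4961423114260528/0.6116164072246125 = -0.8111984988719367
cn(u+v) = (cn u·cn v − sn u·sn v·dn u·dn v)/D = 0.3576554716471659/0.6116164072246125 = 0.5847708913992868
dn(u+v) = (dn u·dn v − m·sn u·sn v·cn u·cn v)/D = 0.4753537353296491/0.6116164072246125 = 0.77720893310679

sn(u+v)=-0.811198 cn(u+v)=0.584771 dn(u+v)=0.777209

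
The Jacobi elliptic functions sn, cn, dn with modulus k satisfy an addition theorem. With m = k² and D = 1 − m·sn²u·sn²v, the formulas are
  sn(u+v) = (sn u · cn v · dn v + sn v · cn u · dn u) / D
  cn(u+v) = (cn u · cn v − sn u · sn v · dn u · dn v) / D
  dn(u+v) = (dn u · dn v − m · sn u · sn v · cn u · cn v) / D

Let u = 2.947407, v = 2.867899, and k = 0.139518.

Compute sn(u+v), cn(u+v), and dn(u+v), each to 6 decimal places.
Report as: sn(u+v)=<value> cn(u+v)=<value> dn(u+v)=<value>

sn u = 0.2080820731606103, cn u = -0.9781113693384728, dn u = 0.9995785060390529
sn v = 0.2850649678481394, cn v = -0.9585081972032056, dn v = 0.9992087931667313
m = k² = 0.019465272324
D = 1 − m·sn²u·sn²v = 0.999931511522015
sn(u+v) = (sn u·cn v·dn v + sn v·cn u·dn u)/D = -0.4779983307781671/0.999931511522015 = -0.4780310703986082
cn(u+v) = (cn u·cn v − sn u·sn v·dn u·dn v)/D = 0.8782827696749992/0.999931511522015 = 0.8783429260451529
dn(u+v) = (dn u·dn v − m·sn u·sn v·cn u·cn v)/D = 0.9977051445768867/0.999931511522015 = 0.9977734805639443

sn(u+v)=-0.478031 cn(u+v)=0.878343 dn(u+v)=0.997773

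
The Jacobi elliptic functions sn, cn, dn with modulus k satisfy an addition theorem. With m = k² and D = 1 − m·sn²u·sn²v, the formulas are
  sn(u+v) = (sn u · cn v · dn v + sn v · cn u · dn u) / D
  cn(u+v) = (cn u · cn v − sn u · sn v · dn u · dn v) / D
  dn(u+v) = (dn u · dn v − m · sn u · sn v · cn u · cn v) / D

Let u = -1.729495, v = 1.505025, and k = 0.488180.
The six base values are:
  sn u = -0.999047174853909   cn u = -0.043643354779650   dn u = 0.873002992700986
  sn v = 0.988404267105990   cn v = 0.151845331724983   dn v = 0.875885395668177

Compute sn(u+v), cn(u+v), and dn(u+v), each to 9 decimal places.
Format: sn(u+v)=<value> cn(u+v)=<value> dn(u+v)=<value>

sn(u+v)=-0.222156335 cn(u+v)=0.975011058 dn(u+v)=0.994101656

m = k² = 0.2383197124
D = 1 − m·sn²u·sn²v = 0.7676186975667732
sn(u+v) = (sn u·cn v·dn v + sn v·cn u·dn u)/D = -0.170531356437288/0.7676186975667732 = -0.2221563348806442
cn(u+v) = (cn u·cn v − sn u·sn v·dn u·dn v)/D = 0.7484367183174326/0.7676186975667732 = 0.9750110578205762
dn(u+v) = (dn u·dn v − m·sn u·sn v·cn u·cn v)/D = 0.7630910186577446/0.7676186975667732 = 0.9941016562996959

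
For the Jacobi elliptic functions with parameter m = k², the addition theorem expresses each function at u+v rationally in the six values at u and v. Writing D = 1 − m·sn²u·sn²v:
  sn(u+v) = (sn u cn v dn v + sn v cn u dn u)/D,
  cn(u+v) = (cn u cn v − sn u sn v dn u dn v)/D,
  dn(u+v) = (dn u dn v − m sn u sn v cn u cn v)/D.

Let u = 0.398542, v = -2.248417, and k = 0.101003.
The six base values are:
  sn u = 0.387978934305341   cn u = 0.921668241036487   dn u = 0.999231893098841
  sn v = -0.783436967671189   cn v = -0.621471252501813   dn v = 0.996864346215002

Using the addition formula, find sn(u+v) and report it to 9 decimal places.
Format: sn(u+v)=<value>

sn(u+v)=-0.962783486

m = k² = 0.010201606009
D = 1 − m·sn²u·sn²v = 0.999057474824092
sn(u+v) = (sn u·cn v·dn v + sn v·cn u·dn u)/D = -0.9618760382443155/0.999057474824092 = -0.9627834859187424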